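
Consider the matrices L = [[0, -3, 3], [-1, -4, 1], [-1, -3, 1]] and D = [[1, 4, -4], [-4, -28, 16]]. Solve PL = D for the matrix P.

L is on the right of P, so right-multiply by L⁻¹: P = DL⁻¹.
det L = -3; the adjugate gives L⁻¹ = [[1/3, 2, -3], [0, -1, 1], [1/3, -1, 1]].
P = DL⁻¹ = [[1, 4, -4], [-4, -28, 16]] · [[1/3, 2, -3], [0, -1, 1], [1/3, -1, 1]] = [[-1, 2, -3], [4, 4, 0]].

P = [[-1, 2, -3], [4, 4, 0]]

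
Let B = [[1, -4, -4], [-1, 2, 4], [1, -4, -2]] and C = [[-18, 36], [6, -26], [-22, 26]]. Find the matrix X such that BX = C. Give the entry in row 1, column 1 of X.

B is on the left of X, so left-multiply by B⁻¹: X = B⁻¹C.
det B = -4; the adjugate gives B⁻¹ = [[-3, -2, 2], [-1/2, -1/2, 0], [-1/2, 0, 1/2]].
X = B⁻¹C = [[-3, -2, 2], [-1/2, -1/2, 0], [-1/2, 0, 1/2]] · [[-18, 36], [6, -26], [-22, 26]] = [[-2, -4], [6, -5], [-2, -5]].

-2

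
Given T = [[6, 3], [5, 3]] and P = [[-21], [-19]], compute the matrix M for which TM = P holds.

Left-multiplying both sides by T⁻¹ gives M = T⁻¹P.
det T = 3, so T⁻¹ = [[1, -1], [-5/3, 2]].
M = T⁻¹P = [[1, -1], [-5/3, 2]] · [[-21], [-19]] = [[-2], [-3]].

M = [[-2], [-3]]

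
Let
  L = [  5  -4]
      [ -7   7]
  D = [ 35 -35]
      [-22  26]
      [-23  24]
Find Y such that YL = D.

Y = [[0, -5], [4, 6], [1, 4]]

Right-multiplying both sides by L⁻¹ gives Y = DL⁻¹.
det L = 7, so L⁻¹ = [[1, 4/7], [1, 5/7]].
Y = DL⁻¹ = [[35, -35], [-22, 26], [-23, 24]] · [[1, 4/7], [1, 5/7]] = [[0, -5], [4, 6], [1, 4]].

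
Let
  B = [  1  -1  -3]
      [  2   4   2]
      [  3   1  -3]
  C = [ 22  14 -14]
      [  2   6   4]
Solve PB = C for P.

Since B sits to the right of P, P = CB⁻¹.
det B = 4; the adjugate gives B⁻¹ = [[-7/2, -3/2, 5/2], [3, 3/2, -2], [-5/2, -1, 3/2]].
P = CB⁻¹ = [[22, 14, -14], [2, 6, 4]] · [[-7/2, -3/2, 5/2], [3, 3/2, -2], [-5/2, -1, 3/2]] = [[0, 2, 6], [1, 2, -1]].

P = [[0, 2, 6], [1, 2, -1]]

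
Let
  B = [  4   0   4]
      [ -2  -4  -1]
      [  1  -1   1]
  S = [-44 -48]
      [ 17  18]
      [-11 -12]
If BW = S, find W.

W = [[-6, -6], [0, 0], [-5, -6]]

B is on the left of W, so left-multiply by B⁻¹: W = B⁻¹S.
det B = 4, so B⁻¹ = [[-5/4, -1, 4], [1/4, 0, -1], [3/2, 1, -4]].
W = B⁻¹S = [[-5/4, -1, 4], [1/4, 0, -1], [3/2, 1, -4]] · [[-44, -48], [17, 18], [-11, -12]] = [[-6, -6], [0, 0], [-5, -6]].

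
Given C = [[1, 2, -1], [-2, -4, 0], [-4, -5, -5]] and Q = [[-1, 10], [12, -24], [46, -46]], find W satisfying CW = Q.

W = [[-4, 4], [-1, 4], [-5, 2]]

Since C multiplies W on the left, W = C⁻¹Q.
C has determinant 6; C⁻¹ = [[10/3, 5/2, -2/3], [-5/3, -3/2, 1/3], [-1, -1/2, 0]].
W = C⁻¹Q = [[10/3, 5/2, -2/3], [-5/3, -3/2, 1/3], [-1, -1/2, 0]] · [[-1, 10], [12, -24], [46, -46]] = [[-4, 4], [-1, 4], [-5, 2]].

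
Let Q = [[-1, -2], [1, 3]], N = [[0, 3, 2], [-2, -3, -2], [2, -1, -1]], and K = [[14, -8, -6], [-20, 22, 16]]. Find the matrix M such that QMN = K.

Isolating M: multiply by Q⁻¹ from the left and N⁻¹ from the right, so M = Q⁻¹KN⁻¹.
det Q = -1, so Q⁻¹ = [[-3, -2], [1, 1]].
det N = -2; the adjugate gives N⁻¹ = [[-1/2, -1/2, 0], [3, 2, 2], [-4, -3, -3]].
Q⁻¹K = [[-2, -20, -14], [-6, 14, 10]].
M = (Q⁻¹K)N⁻¹ = [[-3, 3, 2], [5, 1, -2]].

M = [[-3, 3, 2], [5, 1, -2]]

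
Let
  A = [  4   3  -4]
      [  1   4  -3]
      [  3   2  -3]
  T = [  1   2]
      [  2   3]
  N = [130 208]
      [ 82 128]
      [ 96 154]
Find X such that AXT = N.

X = A⁻¹NT⁻¹ (apply A⁻¹ on the left and T⁻¹ on the right).
A has determinant -2; A⁻¹ = [[3, -1/2, -7/2], [3, 0, -4], [5, -1/2, -13/2]].
det T = -1, so T⁻¹ = [[-3, 2], [2, -1]].
A⁻¹N = [[13, 21], [6, 8], [-15, -25]].
X = (A⁻¹N)T⁻¹ = [[3, 5], [-2, 4], [-5, -5]].

X = [[3, 5], [-2, 4], [-5, -5]]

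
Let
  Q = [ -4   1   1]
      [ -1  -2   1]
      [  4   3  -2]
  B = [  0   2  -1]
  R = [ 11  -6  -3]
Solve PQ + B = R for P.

P = [[-5, -3, -3]]

PQ = R − B = [[11, -8, -2]].
Since Q sits to the right of P, P = (R − B)Q⁻¹.
Q has determinant 3; Q⁻¹ = [[1/3, 5/3, 1], [2/3, 4/3, 1], [5/3, 16/3, 3]].
P = (R − B)Q⁻¹ = [[-5, -3, -3]].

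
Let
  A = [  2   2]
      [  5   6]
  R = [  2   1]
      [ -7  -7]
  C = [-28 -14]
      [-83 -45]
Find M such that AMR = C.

Left-multiply by A⁻¹ and right-multiply by R⁻¹: M = A⁻¹CR⁻¹.
A has determinant 2; A⁻¹ = [[3, -1], [-5/2, 1]].
det R = -7; the adjugate gives R⁻¹ = [[1, 1/7], [-1, -2/7]].
A⁻¹C = [[-1, 3], [-13, -10]].
M = (A⁻¹C)R⁻¹ = [[-4, -1], [-3, 1]].

M = [[-4, -1], [-3, 1]]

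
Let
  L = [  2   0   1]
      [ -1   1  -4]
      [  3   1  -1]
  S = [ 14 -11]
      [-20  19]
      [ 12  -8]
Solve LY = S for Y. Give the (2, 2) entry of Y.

-4

L is on the left of Y, so left-multiply by L⁻¹: Y = L⁻¹S.
L has determinant 2; L⁻¹ = [[3/2, 1/2, -1/2], [-13/2, -5/2, 7/2], [-2, -1, 1]].
Y = L⁻¹S = [[3/2, 1/2, -1/2], [-13/2, -5/2, 7/2], [-2, -1, 1]] · [[14, -11], [-20, 19], [12, -8]] = [[5, -3], [1, -4], [4, -5]].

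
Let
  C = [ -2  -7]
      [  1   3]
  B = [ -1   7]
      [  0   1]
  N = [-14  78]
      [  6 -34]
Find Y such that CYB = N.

Y = [[0, -4], [-2, 4]]

Y = C⁻¹NB⁻¹ (apply C⁻¹ on the left and B⁻¹ on the right).
det C = 1, so C⁻¹ = [[3, 7], [-1, -2]].
B has determinant -1; B⁻¹ = [[-1, 7], [0, 1]].
C⁻¹N = [[0, -4], [2, -10]].
Y = (C⁻¹N)B⁻¹ = [[0, -4], [-2, 4]].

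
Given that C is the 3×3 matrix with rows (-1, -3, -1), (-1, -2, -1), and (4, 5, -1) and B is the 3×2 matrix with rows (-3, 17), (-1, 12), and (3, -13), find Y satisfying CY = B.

Since C multiplies Y on the left, Y = C⁻¹B.
det C = 5, so C⁻¹ = [[7/5, -8/5, 1/5], [-1, 1, 0], [3/5, -7/5, -1/5]].
Y = C⁻¹B = [[7/5, -8/5, 1/5], [-1, 1, 0], [3/5, -7/5, -1/5]] · [[-3, 17], [-1, 12], [3, -13]] = [[-2, 2], [2, -5], [-1, -4]].

Y = [[-2, 2], [2, -5], [-1, -4]]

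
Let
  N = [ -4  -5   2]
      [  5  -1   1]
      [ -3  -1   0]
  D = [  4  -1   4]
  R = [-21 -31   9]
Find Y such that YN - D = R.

Y = [[5, 3, 4]]

YN = R + D = [[-17, -32, 13]].
Since N sits to the right of Y, Y = (R + D)N⁻¹.
det N = -5; the adjugate gives N⁻¹ = [[-1/5, 2/5, 3/5], [3/5, -6/5, -14/5], [8/5, -11/5, -29/5]].
Y = (R + D)N⁻¹ = [[5, 3, 4]].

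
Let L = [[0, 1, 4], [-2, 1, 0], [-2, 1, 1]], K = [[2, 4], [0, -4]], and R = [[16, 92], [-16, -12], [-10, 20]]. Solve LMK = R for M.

M = [[2, 5], [-4, 5], [3, -5]]

M = L⁻¹RK⁻¹ (apply L⁻¹ on the left and K⁻¹ on the right).
det L = 2, so L⁻¹ = [[1/2, 3/2, -2], [1, 4, -4], [0, -1, 1]].
det K = -8, so K⁻¹ = [[1/2, 1/2], [0, -1/4]].
L⁻¹R = [[4, -12], [-8, -36], [6, 32]].
M = (L⁻¹R)K⁻¹ = [[2, 5], [-4, 5], [3, -5]].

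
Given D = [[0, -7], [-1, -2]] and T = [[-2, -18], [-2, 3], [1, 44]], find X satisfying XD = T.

D is on the right of X, so right-multiply by D⁻¹: X = TD⁻¹.
D has determinant -7; D⁻¹ = [[2/7, -1], [-1/7, 0]].
X = TD⁻¹ = [[-2, -18], [-2, 3], [1, 44]] · [[2/7, -1], [-1/7, 0]] = [[2, 2], [-1, 2], [-6, -1]].

X = [[2, 2], [-1, 2], [-6, -1]]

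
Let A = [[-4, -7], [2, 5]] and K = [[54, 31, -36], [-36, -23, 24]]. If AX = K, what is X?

Since A multiplies X on the left, X = A⁻¹K.
det A = -6, so A⁻¹ = [[-5/6, -7/6], [1/3, 2/3]].
X = A⁻¹K = [[-5/6, -7/6], [1/3, 2/3]] · [[54, 31, -36], [-36, -23, 24]] = [[-3, 1, 2], [-6, -5, 4]].

X = [[-3, 1, 2], [-6, -5, 4]]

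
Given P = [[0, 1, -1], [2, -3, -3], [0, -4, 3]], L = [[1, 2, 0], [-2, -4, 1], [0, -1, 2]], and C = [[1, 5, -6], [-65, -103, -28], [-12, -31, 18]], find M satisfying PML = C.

M = [[-5, 1, -3], [1, -4, 2], [0, -4, 5]]

M = P⁻¹CL⁻¹ (apply P⁻¹ on the left and L⁻¹ on the right).
det P = 2, so P⁻¹ = [[-21/2, 1/2, -3], [-3, 0, -1], [-4, 0, -1]].
det L = 1, so L⁻¹ = [[-7, -4, 2], [4, 2, -1], [2, 1, 0]].
P⁻¹C = [[-7, -11, -5], [9, 16, 0], [8, 11, 6]].
M = (P⁻¹C)L⁻¹ = [[-5, 1, -3], [1, -4, 2], [0, -4, 5]].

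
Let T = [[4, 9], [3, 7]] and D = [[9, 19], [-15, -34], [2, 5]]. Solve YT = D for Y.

Right-multiplying both sides by T⁻¹ gives Y = DT⁻¹.
det T = 1; the adjugate gives T⁻¹ = [[7, -9], [-3, 4]].
Y = DT⁻¹ = [[9, 19], [-15, -34], [2, 5]] · [[7, -9], [-3, 4]] = [[6, -5], [-3, -1], [-1, 2]].

Y = [[6, -5], [-3, -1], [-1, 2]]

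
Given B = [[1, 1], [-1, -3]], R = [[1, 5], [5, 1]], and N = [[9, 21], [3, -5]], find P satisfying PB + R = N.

PB = N − R = [[8, 16], [-2, -6]].
Right-multiplying both sides by B⁻¹ gives P = (N − R)B⁻¹.
det B = -2; the adjugate gives B⁻¹ = [[3/2, 1/2], [-1/2, -1/2]].
P = (N − R)B⁻¹ = [[4, -4], [0, 2]].

P = [[4, -4], [0, 2]]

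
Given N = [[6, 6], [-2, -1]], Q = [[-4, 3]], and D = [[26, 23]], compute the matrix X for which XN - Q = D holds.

XN = D + Q = [[22, 26]].
N is on the right of X, so right-multiply by N⁻¹: X = (D + Q)N⁻¹.
N has determinant 6; N⁻¹ = [[-1/6, -1], [1/3, 1]].
X = (D + Q)N⁻¹ = [[5, 4]].

X = [[5, 4]]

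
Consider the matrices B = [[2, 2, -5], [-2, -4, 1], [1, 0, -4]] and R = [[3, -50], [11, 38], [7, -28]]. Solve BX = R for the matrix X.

X = [[-5, -4], [-1, -6], [-3, 6]]

Left-multiplying both sides by B⁻¹ gives X = B⁻¹R.
B has determinant -2; B⁻¹ = [[-8, -4, 9], [7/2, 3/2, -4], [-2, -1, 2]].
X = B⁻¹R = [[-8, -4, 9], [7/2, 3/2, -4], [-2, -1, 2]] · [[3, -50], [11, 38], [7, -28]] = [[-5, -4], [-1, -6], [-3, 6]].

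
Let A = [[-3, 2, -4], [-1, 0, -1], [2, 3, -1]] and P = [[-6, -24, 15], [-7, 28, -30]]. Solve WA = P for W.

A is on the right of W, so right-multiply by A⁻¹: W = PA⁻¹.
A has determinant -3; A⁻¹ = [[-1, 10/3, 2/3], [1, -11/3, -1/3], [1, -13/3, -2/3]].
W = PA⁻¹ = [[-6, -24, 15], [-7, 28, -30]] · [[-1, 10/3, 2/3], [1, -11/3, -1/3], [1, -13/3, -2/3]] = [[-3, 3, -6], [5, 4, 6]].

W = [[-3, 3, -6], [5, 4, 6]]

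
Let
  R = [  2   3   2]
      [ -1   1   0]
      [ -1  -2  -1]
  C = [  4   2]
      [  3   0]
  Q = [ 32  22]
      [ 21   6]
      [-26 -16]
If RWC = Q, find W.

Left-multiply by R⁻¹ and right-multiply by C⁻¹: W = R⁻¹QC⁻¹.
det R = 1; the adjugate gives R⁻¹ = [[-1, -1, -2], [-1, 0, -2], [3, 1, 5]].
det C = -6, so C⁻¹ = [[0, 1/3], [1/2, -2/3]].
R⁻¹Q = [[-1, 4], [20, 10], [-13, -8]].
W = (R⁻¹Q)C⁻¹ = [[2, -3], [5, 0], [-4, 1]].

W = [[2, -3], [5, 0], [-4, 1]]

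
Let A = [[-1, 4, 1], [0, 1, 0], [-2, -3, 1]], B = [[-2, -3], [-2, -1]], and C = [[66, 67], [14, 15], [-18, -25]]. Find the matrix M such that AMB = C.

M = [[3, 4], [-4, -3], [2, 0]]

Isolating M: multiply by A⁻¹ from the left and B⁻¹ from the right, so M = A⁻¹CB⁻¹.
det A = 1, so A⁻¹ = [[1, -7, -1], [0, 1, 0], [2, -11, -1]].
B has determinant -4; B⁻¹ = [[1/4, -3/4], [-1/2, 1/2]].
A⁻¹C = [[-14, -13], [14, 15], [-4, -6]].
M = (A⁻¹C)B⁻¹ = [[3, 4], [-4, -3], [2, 0]].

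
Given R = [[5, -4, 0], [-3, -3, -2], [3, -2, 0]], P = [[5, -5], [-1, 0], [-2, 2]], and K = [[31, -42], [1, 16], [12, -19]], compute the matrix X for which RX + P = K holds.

X = [[2, -5], [-4, 3], [2, -5]]

RX = K − P = [[26, -37], [2, 16], [14, -21]].
R is on the left of X, so left-multiply by R⁻¹: X = R⁻¹(K − P).
det R = 4; the adjugate gives R⁻¹ = [[-1, 0, 2], [-3/2, 0, 5/2], [15/4, -1/2, -27/4]].
X = R⁻¹(K − P) = [[2, -5], [-4, 3], [2, -5]].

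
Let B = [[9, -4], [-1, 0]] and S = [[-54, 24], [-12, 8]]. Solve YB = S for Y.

Y = [[-6, 0], [-2, -6]]

Right-multiplying both sides by B⁻¹ gives Y = SB⁻¹.
B has determinant -4; B⁻¹ = [[0, -1], [-1/4, -9/4]].
Y = SB⁻¹ = [[-54, 24], [-12, 8]] · [[0, -1], [-1/4, -9/4]] = [[-6, 0], [-2, -6]].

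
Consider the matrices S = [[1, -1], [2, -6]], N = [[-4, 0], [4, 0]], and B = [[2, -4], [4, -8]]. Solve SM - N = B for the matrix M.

SM = B + N = [[-2, -4], [8, -8]].
Since S multiplies M on the left, M = S⁻¹(B + N).
det S = -4; the adjugate gives S⁻¹ = [[3/2, -1/4], [1/2, -1/4]].
M = S⁻¹(B + N) = [[-5, -4], [-3, 0]].

M = [[-5, -4], [-3, 0]]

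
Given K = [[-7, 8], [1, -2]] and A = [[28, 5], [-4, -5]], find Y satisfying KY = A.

Since K multiplies Y on the left, Y = K⁻¹A.
K has determinant 6; K⁻¹ = [[-1/3, -4/3], [-1/6, -7/6]].
Y = K⁻¹A = [[-1/3, -4/3], [-1/6, -7/6]] · [[28, 5], [-4, -5]] = [[-4, 5], [0, 5]].

Y = [[-4, 5], [0, 5]]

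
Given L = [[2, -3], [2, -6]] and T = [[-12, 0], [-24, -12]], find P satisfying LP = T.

P = [[0, 6], [4, 4]]

Left-multiplying both sides by L⁻¹ gives P = L⁻¹T.
det L = -6, so L⁻¹ = [[1, -1/2], [1/3, -1/3]].
P = L⁻¹T = [[1, -1/2], [1/3, -1/3]] · [[-12, 0], [-24, -12]] = [[0, 6], [4, 4]].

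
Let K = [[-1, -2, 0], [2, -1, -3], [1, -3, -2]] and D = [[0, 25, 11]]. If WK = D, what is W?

W = [[-6, -1, -4]]

K is on the right of W, so right-multiply by K⁻¹: W = DK⁻¹.
det K = 5; the adjugate gives K⁻¹ = [[-7/5, -4/5, 6/5], [1/5, 2/5, -3/5], [-1, -1, 1]].
W = DK⁻¹ = [[0, 25, 11]] · [[-7/5, -4/5, 6/5], [1/5, 2/5, -3/5], [-1, -1, 1]] = [[-6, -1, -4]].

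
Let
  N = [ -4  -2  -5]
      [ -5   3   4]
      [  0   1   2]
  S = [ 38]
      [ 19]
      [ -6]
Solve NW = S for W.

Left-multiplying both sides by N⁻¹ gives W = N⁻¹S.
N has determinant -3; N⁻¹ = [[-2/3, 1/3, -7/3], [-10/3, 8/3, -41/3], [5/3, -4/3, 22/3]].
W = N⁻¹S = [[-2/3, 1/3, -7/3], [-10/3, 8/3, -41/3], [5/3, -4/3, 22/3]] · [[38], [19], [-6]] = [[-5], [6], [-6]].

W = [[-5], [6], [-6]]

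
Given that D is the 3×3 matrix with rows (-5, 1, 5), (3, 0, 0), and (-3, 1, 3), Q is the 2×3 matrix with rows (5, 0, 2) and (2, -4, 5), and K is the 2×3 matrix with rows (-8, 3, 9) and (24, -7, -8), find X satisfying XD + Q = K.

XD = K − Q = [[-13, 3, 7], [22, -3, -13]].
Right-multiplying both sides by D⁻¹ gives X = (K − Q)D⁻¹.
D has determinant 6; D⁻¹ = [[0, 1/3, 0], [-3/2, 0, 5/2], [1/2, 1/3, -1/2]].
X = (K − Q)D⁻¹ = [[-1, -2, 4], [-2, 3, -1]].

X = [[-1, -2, 4], [-2, 3, -1]]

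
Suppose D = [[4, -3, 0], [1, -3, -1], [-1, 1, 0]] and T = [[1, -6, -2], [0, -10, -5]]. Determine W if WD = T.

D is on the right of W, so right-multiply by D⁻¹: W = TD⁻¹.
det D = 1, so D⁻¹ = [[1, 0, 3], [1, 0, 4], [-2, -1, -9]].
W = TD⁻¹ = [[1, -6, -2], [0, -10, -5]] · [[1, 0, 3], [1, 0, 4], [-2, -1, -9]] = [[-1, 2, -3], [0, 5, 5]].

W = [[-1, 2, -3], [0, 5, 5]]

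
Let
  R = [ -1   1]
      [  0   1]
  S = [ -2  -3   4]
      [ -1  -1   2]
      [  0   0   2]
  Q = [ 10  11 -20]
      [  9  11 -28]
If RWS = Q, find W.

W = R⁻¹QS⁻¹ (apply R⁻¹ on the left and S⁻¹ on the right).
det R = -1, so R⁻¹ = [[-1, 1], [0, 1]].
det S = -2, so S⁻¹ = [[1, -3, 1], [-1, 2, 0], [0, 0, 1/2]].
R⁻¹Q = [[-1, 0, -8], [9, 11, -28]].
W = (R⁻¹Q)S⁻¹ = [[-1, 3, -5], [-2, -5, -5]].

W = [[-1, 3, -5], [-2, -5, -5]]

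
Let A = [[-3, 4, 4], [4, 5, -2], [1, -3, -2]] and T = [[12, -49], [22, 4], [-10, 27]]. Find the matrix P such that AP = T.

P = [[0, 3], [4, -4], [-1, -6]]

Left-multiplying both sides by A⁻¹ gives P = A⁻¹T.
A has determinant 4; A⁻¹ = [[-4, -1, -7], [3/2, 1/2, 5/2], [-17/4, -5/4, -31/4]].
P = A⁻¹T = [[-4, -1, -7], [3/2, 1/2, 5/2], [-17/4, -5/4, -31/4]] · [[12, -49], [22, 4], [-10, 27]] = [[0, 3], [4, -4], [-1, -6]].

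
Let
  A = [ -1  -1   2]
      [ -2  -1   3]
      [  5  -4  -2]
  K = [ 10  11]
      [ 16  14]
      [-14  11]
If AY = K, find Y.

Since A multiplies Y on the left, Y = A⁻¹K.
det A = 1, so A⁻¹ = [[14, -10, -1], [11, -8, -1], [13, -9, -1]].
Y = A⁻¹K = [[14, -10, -1], [11, -8, -1], [13, -9, -1]] · [[10, 11], [16, 14], [-14, 11]] = [[-6, 3], [-4, -2], [0, 6]].

Y = [[-6, 3], [-4, -2], [0, 6]]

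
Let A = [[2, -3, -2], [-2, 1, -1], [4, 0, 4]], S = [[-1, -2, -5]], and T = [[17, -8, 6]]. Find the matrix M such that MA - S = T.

MA = T + S = [[16, -10, 1]].
Since A sits to the right of M, M = (T + S)A⁻¹.
A has determinant 4; A⁻¹ = [[1, 3, 5/4], [1, 4, 3/2], [-1, -3, -1]].
M = (T + S)A⁻¹ = [[5, 5, 4]].

M = [[5, 5, 4]]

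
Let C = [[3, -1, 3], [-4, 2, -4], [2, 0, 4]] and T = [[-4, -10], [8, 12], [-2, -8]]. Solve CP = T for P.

P = [[1, -4], [4, -2], [-1, 0]]

Left-multiplying both sides by C⁻¹ gives P = C⁻¹T.
det C = 4; the adjugate gives C⁻¹ = [[2, 1, -1/2], [2, 3/2, 0], [-1, -1/2, 1/2]].
P = C⁻¹T = [[2, 1, -1/2], [2, 3/2, 0], [-1, -1/2, 1/2]] · [[-4, -10], [8, 12], [-2, -8]] = [[1, -4], [4, -2], [-1, 0]].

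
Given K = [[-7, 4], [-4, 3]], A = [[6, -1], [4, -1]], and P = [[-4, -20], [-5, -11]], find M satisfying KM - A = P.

M = [[-2, 3], [-3, 0]]

KM = P + A = [[2, -21], [-1, -12]].
K is on the left of M, so left-multiply by K⁻¹: M = K⁻¹(P + A).
K has determinant -5; K⁻¹ = [[-3/5, 4/5], [-4/5, 7/5]].
M = K⁻¹(P + A) = [[-2, 3], [-3, 0]].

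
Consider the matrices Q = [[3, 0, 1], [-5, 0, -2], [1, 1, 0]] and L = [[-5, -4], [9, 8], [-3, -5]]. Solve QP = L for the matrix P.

Left-multiplying both sides by Q⁻¹ gives P = Q⁻¹L.
det Q = 1, so Q⁻¹ = [[2, 1, 0], [-2, -1, 1], [-5, -3, 0]].
P = Q⁻¹L = [[2, 1, 0], [-2, -1, 1], [-5, -3, 0]] · [[-5, -4], [9, 8], [-3, -5]] = [[-1, 0], [-2, -5], [-2, -4]].

P = [[-1, 0], [-2, -5], [-2, -4]]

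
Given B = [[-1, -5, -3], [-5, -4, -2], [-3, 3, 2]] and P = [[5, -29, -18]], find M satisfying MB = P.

B is on the right of M, so right-multiply by B⁻¹: M = PB⁻¹.
det B = 3; the adjugate gives B⁻¹ = [[-2/3, 1/3, -2/3], [16/3, -11/3, 13/3], [-9, 6, -7]].
M = PB⁻¹ = [[5, -29, -18]] · [[-2/3, 1/3, -2/3], [16/3, -11/3, 13/3], [-9, 6, -7]] = [[4, 0, -3]].

M = [[4, 0, -3]]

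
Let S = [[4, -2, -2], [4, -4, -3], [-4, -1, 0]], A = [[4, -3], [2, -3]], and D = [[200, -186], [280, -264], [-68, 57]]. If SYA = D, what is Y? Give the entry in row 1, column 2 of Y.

Left-multiply by S⁻¹ and right-multiply by A⁻¹: Y = S⁻¹DA⁻¹.
det S = 4; the adjugate gives S⁻¹ = [[-3/4, 1/2, -1/2], [3, -2, 1], [-5, 3, -2]].
det A = -6, so A⁻¹ = [[1/2, -1/2], [1/3, -2/3]].
S⁻¹D = [[24, -21], [-28, 27], [-24, 24]].
Y = (S⁻¹D)A⁻¹ = [[5, 2], [-5, -4], [-4, -4]].

2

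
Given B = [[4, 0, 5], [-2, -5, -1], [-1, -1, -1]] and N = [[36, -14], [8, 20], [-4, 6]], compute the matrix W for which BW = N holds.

W = [[4, -6], [-4, -2], [4, 2]]

Left-multiplying both sides by B⁻¹ gives W = B⁻¹N.
det B = 1, so B⁻¹ = [[4, -5, 25], [-1, 1, -6], [-3, 4, -20]].
W = B⁻¹N = [[4, -5, 25], [-1, 1, -6], [-3, 4, -20]] · [[36, -14], [8, 20], [-4, 6]] = [[4, -6], [-4, -2], [4, 2]].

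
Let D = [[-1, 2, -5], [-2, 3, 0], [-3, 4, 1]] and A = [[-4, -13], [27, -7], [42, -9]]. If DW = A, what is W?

W = [[-6, 5], [5, 1], [4, 2]]

Since D multiplies W on the left, W = D⁻¹A.
D has determinant -4; D⁻¹ = [[-3/4, 11/2, -15/4], [-1/2, 4, -5/2], [-1/4, 1/2, -1/4]].
W = D⁻¹A = [[-3/4, 11/2, -15/4], [-1/2, 4, -5/2], [-1/4, 1/2, -1/4]] · [[-4, -13], [27, -7], [42, -9]] = [[-6, 5], [5, 1], [4, 2]].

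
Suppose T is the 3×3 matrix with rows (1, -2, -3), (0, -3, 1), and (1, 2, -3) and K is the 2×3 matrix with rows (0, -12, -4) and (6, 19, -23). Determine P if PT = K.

Since T sits to the right of P, P = KT⁻¹.
T has determinant -4; T⁻¹ = [[-7/4, 3, 11/4], [-1/4, 0, 1/4], [-3/4, 1, 3/4]].
P = KT⁻¹ = [[0, -12, -4], [6, 19, -23]] · [[-7/4, 3, 11/4], [-1/4, 0, 1/4], [-3/4, 1, 3/4]] = [[6, -4, -6], [2, -5, 4]].

P = [[6, -4, -6], [2, -5, 4]]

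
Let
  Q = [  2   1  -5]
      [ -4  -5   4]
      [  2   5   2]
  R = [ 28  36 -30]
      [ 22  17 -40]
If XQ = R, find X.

Since Q sits to the right of X, X = RQ⁻¹.
Q has determinant 6; Q⁻¹ = [[-5, -9/2, -7/2], [8/3, 7/3, 2], [-5/3, -4/3, -1]].
X = RQ⁻¹ = [[28, 36, -30], [22, 17, -40]] · [[-5, -9/2, -7/2], [8/3, 7/3, 2], [-5/3, -4/3, -1]] = [[6, -2, 4], [2, -6, -3]].

X = [[6, -2, 4], [2, -6, -3]]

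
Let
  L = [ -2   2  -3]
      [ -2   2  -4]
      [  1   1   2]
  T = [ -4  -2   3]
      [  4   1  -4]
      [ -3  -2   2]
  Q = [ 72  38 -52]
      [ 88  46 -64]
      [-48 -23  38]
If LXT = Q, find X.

X = [[1, -1, 2], [-3, -2, 2], [4, 0, 0]]

X = L⁻¹QT⁻¹ (apply L⁻¹ on the left and T⁻¹ on the right).
det L = -4, so L⁻¹ = [[-2, 7/4, 1/2], [0, 1/4, 1/2], [1, -1, 0]].
det T = 1; the adjugate gives T⁻¹ = [[-6, -2, 5], [4, 1, -4], [-5, -2, 4]].
L⁻¹Q = [[-14, -7, 11], [-2, 0, 3], [-16, -8, 12]].
X = (L⁻¹Q)T⁻¹ = [[1, -1, 2], [-3, -2, 2], [4, 0, 0]].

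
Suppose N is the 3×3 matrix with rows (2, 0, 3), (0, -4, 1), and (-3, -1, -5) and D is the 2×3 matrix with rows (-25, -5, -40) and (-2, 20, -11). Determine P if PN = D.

Since N sits to the right of P, P = DN⁻¹.
N has determinant 6; N⁻¹ = [[7/2, -1/2, 2], [-1/2, -1/6, -1/3], [-2, 1/3, -4/3]].
P = DN⁻¹ = [[-25, -5, -40], [-2, 20, -11]] · [[7/2, -1/2, 2], [-1/2, -1/6, -1/3], [-2, 1/3, -4/3]] = [[-5, 0, 5], [5, -6, 4]].

P = [[-5, 0, 5], [5, -6, 4]]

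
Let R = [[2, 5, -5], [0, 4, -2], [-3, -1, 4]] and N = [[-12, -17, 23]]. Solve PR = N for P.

Right-multiplying both sides by R⁻¹ gives P = NR⁻¹.
R has determinant -2; R⁻¹ = [[-7, 15/2, -5], [-3, 7/2, -2], [-6, 13/2, -4]].
P = NR⁻¹ = [[-12, -17, 23]] · [[-7, 15/2, -5], [-3, 7/2, -2], [-6, 13/2, -4]] = [[-3, 0, 2]].

P = [[-3, 0, 2]]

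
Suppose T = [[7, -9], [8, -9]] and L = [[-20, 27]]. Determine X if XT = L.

Since T sits to the right of X, X = LT⁻¹.
T has determinant 9; T⁻¹ = [[-1, 1], [-8/9, 7/9]].
X = LT⁻¹ = [[-20, 27]] · [[-1, 1], [-8/9, 7/9]] = [[-4, 1]].

X = [[-4, 1]]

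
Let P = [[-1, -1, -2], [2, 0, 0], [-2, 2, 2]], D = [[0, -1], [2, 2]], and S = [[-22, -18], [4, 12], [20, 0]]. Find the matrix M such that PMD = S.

Isolating M: multiply by P⁻¹ from the left and D⁻¹ from the right, so M = P⁻¹SD⁻¹.
det P = -4, so P⁻¹ = [[0, 1/2, 0], [1, 3/2, 1], [-1, -1, -1/2]].
det D = 2; the adjugate gives D⁻¹ = [[1, 1/2], [-1, 0]].
P⁻¹S = [[2, 6], [4, 0], [8, 6]].
M = (P⁻¹S)D⁻¹ = [[-4, 1], [4, 2], [2, 4]].

M = [[-4, 1], [4, 2], [2, 4]]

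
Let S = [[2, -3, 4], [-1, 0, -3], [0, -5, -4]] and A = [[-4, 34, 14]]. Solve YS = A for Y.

Y = [[-3, -2, -5]]

S is on the right of Y, so right-multiply by S⁻¹: Y = AS⁻¹.
S has determinant 2; S⁻¹ = [[-15/2, -16, 9/2], [-2, -4, 1], [5/2, 5, -3/2]].
Y = AS⁻¹ = [[-4, 34, 14]] · [[-15/2, -16, 9/2], [-2, -4, 1], [5/2, 5, -3/2]] = [[-3, -2, -5]].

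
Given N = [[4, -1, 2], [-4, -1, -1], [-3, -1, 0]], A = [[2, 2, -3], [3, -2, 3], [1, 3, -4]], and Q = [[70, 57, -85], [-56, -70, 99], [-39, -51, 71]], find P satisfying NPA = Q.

P = [[5, 1, 2], [-4, -1, 5], [3, -1, -1]]

P = N⁻¹QA⁻¹ (apply N⁻¹ on the left and A⁻¹ on the right).
det N = -5, so N⁻¹ = [[1/5, 2/5, -3/5], [-3/5, -6/5, 4/5], [-1/5, -7/5, 8/5]].
A has determinant -5; A⁻¹ = [[1/5, 1/5, 0], [-3, 1, 3], [-11/5, 4/5, 2]].
N⁻¹Q = [[15, 14, -20], [-6, 9, -11], [2, 5, -8]].
P = (N⁻¹Q)A⁻¹ = [[5, 1, 2], [-4, -1, 5], [3, -1, -1]].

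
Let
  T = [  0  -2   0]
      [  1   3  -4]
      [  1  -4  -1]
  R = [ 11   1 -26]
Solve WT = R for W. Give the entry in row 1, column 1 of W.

-5

T is on the right of W, so right-multiply by T⁻¹: W = RT⁻¹.
det T = 6; the adjugate gives T⁻¹ = [[-19/6, -1/3, 4/3], [-1/2, 0, 0], [-7/6, -1/3, 1/3]].
W = RT⁻¹ = [[11, 1, -26]] · [[-19/6, -1/3, 4/3], [-1/2, 0, 0], [-7/6, -1/3, 1/3]] = [[-5, 5, 6]].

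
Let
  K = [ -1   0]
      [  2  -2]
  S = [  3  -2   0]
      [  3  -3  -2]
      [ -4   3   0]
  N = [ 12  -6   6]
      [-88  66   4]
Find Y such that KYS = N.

Y = [[-3, 3, 3], [0, 4, -5]]

Left-multiply by K⁻¹ and right-multiply by S⁻¹: Y = K⁻¹NS⁻¹.
det K = 2; the adjugate gives K⁻¹ = [[-1, 0], [-1, -1/2]].
det S = 2, so S⁻¹ = [[3, 0, 2], [4, 0, 3], [-3/2, -1/2, -3/2]].
K⁻¹N = [[-12, 6, -6], [32, -27, -8]].
Y = (K⁻¹N)S⁻¹ = [[-3, 3, 3], [0, 4, -5]].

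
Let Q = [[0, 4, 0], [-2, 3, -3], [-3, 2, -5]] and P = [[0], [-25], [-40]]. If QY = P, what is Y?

Q is on the left of Y, so left-multiply by Q⁻¹: Y = Q⁻¹P.
Q has determinant -4; Q⁻¹ = [[9/4, -5, 3], [1/4, 0, 0], [-5/4, 3, -2]].
Y = Q⁻¹P = [[9/4, -5, 3], [1/4, 0, 0], [-5/4, 3, -2]] · [[0], [-25], [-40]] = [[5], [0], [5]].

Y = [[5], [0], [5]]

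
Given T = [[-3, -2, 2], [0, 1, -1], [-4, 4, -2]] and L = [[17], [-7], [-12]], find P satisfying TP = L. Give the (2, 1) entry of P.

-1

Left-multiplying both sides by T⁻¹ gives P = T⁻¹L.
det T = -6; the adjugate gives T⁻¹ = [[-1/3, -2/3, 0], [-2/3, -7/3, 1/2], [-2/3, -10/3, 1/2]].
P = T⁻¹L = [[-1/3, -2/3, 0], [-2/3, -7/3, 1/2], [-2/3, -10/3, 1/2]] · [[17], [-7], [-12]] = [[-1], [-1], [6]].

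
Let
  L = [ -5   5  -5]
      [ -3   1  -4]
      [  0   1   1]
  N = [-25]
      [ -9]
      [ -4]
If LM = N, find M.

M = [[5], [-2], [-2]]

L is on the left of M, so left-multiply by L⁻¹: M = L⁻¹N.
L has determinant 5; L⁻¹ = [[1, -2, -3], [3/5, -1, -1], [-3/5, 1, 2]].
M = L⁻¹N = [[1, -2, -3], [3/5, -1, -1], [-3/5, 1, 2]] · [[-25], [-9], [-4]] = [[5], [-2], [-2]].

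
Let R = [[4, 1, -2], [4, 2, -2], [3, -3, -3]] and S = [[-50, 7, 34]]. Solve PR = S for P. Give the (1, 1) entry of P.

-5

R is on the right of P, so right-multiply by R⁻¹: P = SR⁻¹.
R has determinant -6; R⁻¹ = [[2, -3/2, -1/3], [-1, 1, 0], [3, -5/2, -2/3]].
P = SR⁻¹ = [[-50, 7, 34]] · [[2, -3/2, -1/3], [-1, 1, 0], [3, -5/2, -2/3]] = [[-5, -3, -6]].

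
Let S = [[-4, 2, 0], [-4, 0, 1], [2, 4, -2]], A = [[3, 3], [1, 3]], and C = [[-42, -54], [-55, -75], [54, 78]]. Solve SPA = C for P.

Left-multiply by S⁻¹ and right-multiply by A⁻¹: P = S⁻¹CA⁻¹.
det S = 4; the adjugate gives S⁻¹ = [[-1, 1, 1/2], [-3/2, 2, 1], [-4, 5, 2]].
det A = 6, so A⁻¹ = [[1/2, -1/2], [-1/6, 1/2]].
S⁻¹C = [[14, 18], [7, 9], [1, -3]].
P = (S⁻¹C)A⁻¹ = [[4, 2], [2, 1], [1, -2]].

P = [[4, 2], [2, 1], [1, -2]]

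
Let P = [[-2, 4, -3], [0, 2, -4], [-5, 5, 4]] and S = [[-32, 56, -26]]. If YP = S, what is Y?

Right-multiplying both sides by P⁻¹ gives Y = SP⁻¹.
det P = -6, so P⁻¹ = [[-14/3, 31/6, 5/3], [-10/3, 23/6, 4/3], [-5/3, 5/3, 2/3]].
Y = SP⁻¹ = [[-32, 56, -26]] · [[-14/3, 31/6, 5/3], [-10/3, 23/6, 4/3], [-5/3, 5/3, 2/3]] = [[6, 6, 4]].

Y = [[6, 6, 4]]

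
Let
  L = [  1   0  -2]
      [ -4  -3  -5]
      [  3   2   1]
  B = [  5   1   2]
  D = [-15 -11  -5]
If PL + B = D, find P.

PL = D − B = [[-20, -12, -7]].
Since L sits to the right of P, P = (D − B)L⁻¹.
L has determinant 5; L⁻¹ = [[7/5, -4/5, -6/5], [-11/5, 7/5, 13/5], [1/5, -2/5, -3/5]].
P = (D − B)L⁻¹ = [[-3, 2, -3]].

P = [[-3, 2, -3]]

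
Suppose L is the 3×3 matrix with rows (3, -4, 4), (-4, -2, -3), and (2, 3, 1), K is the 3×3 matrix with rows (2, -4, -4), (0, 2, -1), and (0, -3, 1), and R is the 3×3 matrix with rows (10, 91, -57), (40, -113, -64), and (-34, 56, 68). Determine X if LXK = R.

X = [[-5, 0, 1], [-3, 3, 5], [2, 3, -5]]

X = L⁻¹RK⁻¹ (apply L⁻¹ on the left and K⁻¹ on the right).
L has determinant -3; L⁻¹ = [[-7/3, -16/3, -20/3], [2/3, 5/3, 7/3], [8/3, 17/3, 22/3]].
det K = -2, so K⁻¹ = [[1/2, -8, -6], [0, -1, -1], [0, -3, -2]].
L⁻¹R = [[-10, 17, 21], [-6, 3, 14], [4, 13, -16]].
X = (L⁻¹R)K⁻¹ = [[-5, 0, 1], [-3, 3, 5], [2, 3, -5]].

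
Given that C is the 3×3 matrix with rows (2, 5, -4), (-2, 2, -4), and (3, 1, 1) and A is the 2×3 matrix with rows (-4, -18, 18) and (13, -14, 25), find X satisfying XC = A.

Since C sits to the right of X, X = AC⁻¹.
det C = -6; the adjugate gives C⁻¹ = [[-1, 3/2, 2], [5/3, -7/3, -8/3], [4/3, -13/6, -7/3]].
X = AC⁻¹ = [[-4, -18, 18], [13, -14, 25]] · [[-1, 3/2, 2], [5/3, -7/3, -8/3], [4/3, -13/6, -7/3]] = [[-2, -3, -2], [-3, -2, 5]].

X = [[-2, -3, -2], [-3, -2, 5]]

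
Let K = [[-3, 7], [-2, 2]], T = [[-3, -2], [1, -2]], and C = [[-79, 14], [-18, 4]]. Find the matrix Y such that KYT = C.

Isolating Y: multiply by K⁻¹ from the left and T⁻¹ from the right, so Y = K⁻¹CT⁻¹.
K has determinant 8; K⁻¹ = [[1/4, -7/8], [1/4, -3/8]].
det T = 8; the adjugate gives T⁻¹ = [[-1/4, 1/4], [-1/8, -3/8]].
K⁻¹C = [[-4, 0], [-13, 2]].
Y = (K⁻¹C)T⁻¹ = [[1, -1], [3, -4]].

Y = [[1, -1], [3, -4]]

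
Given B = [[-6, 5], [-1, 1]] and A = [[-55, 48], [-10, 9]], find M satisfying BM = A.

B is on the left of M, so left-multiply by B⁻¹: M = B⁻¹A.
det B = -1, so B⁻¹ = [[-1, 5], [-1, 6]].
M = B⁻¹A = [[-1, 5], [-1, 6]] · [[-55, 48], [-10, 9]] = [[5, -3], [-5, 6]].

M = [[5, -3], [-5, 6]]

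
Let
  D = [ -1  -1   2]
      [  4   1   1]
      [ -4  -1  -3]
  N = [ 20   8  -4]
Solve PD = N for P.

D is on the right of P, so right-multiply by D⁻¹: P = ND⁻¹.
D has determinant -6; D⁻¹ = [[1/3, 5/6, 1/2], [-4/3, -11/6, -3/2], [0, -1/2, -1/2]].
P = ND⁻¹ = [[20, 8, -4]] · [[1/3, 5/6, 1/2], [-4/3, -11/6, -3/2], [0, -1/2, -1/2]] = [[-4, 4, 0]].

P = [[-4, 4, 0]]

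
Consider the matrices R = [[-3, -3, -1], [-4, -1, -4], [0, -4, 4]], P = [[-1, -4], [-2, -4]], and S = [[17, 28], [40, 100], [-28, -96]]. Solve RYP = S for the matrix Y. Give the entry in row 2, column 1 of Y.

Left-multiply by R⁻¹ and right-multiply by P⁻¹: Y = R⁻¹SP⁻¹.
det R = -4, so R⁻¹ = [[5, -4, -11/4], [-4, 3, 2], [-4, 3, 9/4]].
det P = -4, so P⁻¹ = [[1, -1], [-1/2, 1/4]].
R⁻¹S = [[2, 4], [-4, -4], [-11, -28]].
Y = (R⁻¹S)P⁻¹ = [[0, -1], [-2, 3], [3, 4]].

-2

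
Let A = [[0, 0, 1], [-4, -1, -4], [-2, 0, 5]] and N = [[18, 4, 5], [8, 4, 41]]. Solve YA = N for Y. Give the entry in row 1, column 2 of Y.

Since A sits to the right of Y, Y = NA⁻¹.
det A = -2; the adjugate gives A⁻¹ = [[5/2, 0, -1/2], [-14, -1, 2], [1, 0, 0]].
Y = NA⁻¹ = [[18, 4, 5], [8, 4, 41]] · [[5/2, 0, -1/2], [-14, -1, 2], [1, 0, 0]] = [[-6, -4, -1], [5, -4, 4]].

-4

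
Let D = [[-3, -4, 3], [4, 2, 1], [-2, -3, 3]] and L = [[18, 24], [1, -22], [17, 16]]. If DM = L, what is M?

Since D multiplies M on the left, M = D⁻¹L.
D has determinant 5; D⁻¹ = [[9/5, 3/5, -2], [-14/5, -3/5, 3], [-8/5, -1/5, 2]].
M = D⁻¹L = [[9/5, 3/5, -2], [-14/5, -3/5, 3], [-8/5, -1/5, 2]] · [[18, 24], [1, -22], [17, 16]] = [[-1, -2], [0, -6], [5, -2]].

M = [[-1, -2], [0, -6], [5, -2]]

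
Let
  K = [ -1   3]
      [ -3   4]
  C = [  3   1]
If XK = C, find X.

K is on the right of X, so right-multiply by K⁻¹: X = CK⁻¹.
det K = 5, so K⁻¹ = [[4/5, -3/5], [3/5, -1/5]].
X = CK⁻¹ = [[3, 1]] · [[4/5, -3/5], [3/5, -1/5]] = [[3, -2]].

X = [[3, -2]]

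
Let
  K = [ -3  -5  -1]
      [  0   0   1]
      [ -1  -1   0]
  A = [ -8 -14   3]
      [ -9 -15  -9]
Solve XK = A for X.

Right-multiplying both sides by K⁻¹ gives X = AK⁻¹.
K has determinant 2; K⁻¹ = [[1/2, 1/2, -5/2], [-1/2, -1/2, 3/2], [0, 1, 0]].
X = AK⁻¹ = [[-8, -14, 3], [-9, -15, -9]] · [[1/2, 1/2, -5/2], [-1/2, -1/2, 3/2], [0, 1, 0]] = [[3, 6, -1], [3, -6, 0]].

X = [[3, 6, -1], [3, -6, 0]]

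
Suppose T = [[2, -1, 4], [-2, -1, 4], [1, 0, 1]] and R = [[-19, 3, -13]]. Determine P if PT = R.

Since T sits to the right of P, P = RT⁻¹.
det T = -4; the adjugate gives T⁻¹ = [[1/4, -1/4, 0], [-3/2, 1/2, 4], [-1/4, 1/4, 1]].
P = RT⁻¹ = [[-19, 3, -13]] · [[1/4, -1/4, 0], [-3/2, 1/2, 4], [-1/4, 1/4, 1]] = [[-6, 3, -1]].

P = [[-6, 3, -1]]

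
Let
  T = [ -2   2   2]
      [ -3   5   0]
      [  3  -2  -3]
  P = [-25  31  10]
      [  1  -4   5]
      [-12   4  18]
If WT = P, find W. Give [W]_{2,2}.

Right-multiplying both sides by T⁻¹ gives W = PT⁻¹.
det T = -6, so T⁻¹ = [[5/2, -1/3, 5/3], [3/2, 0, 1], [3/2, -1/3, 2/3]].
W = PT⁻¹ = [[-25, 31, 10], [1, -4, 5], [-12, 4, 18]] · [[5/2, -1/3, 5/3], [3/2, 0, 1], [3/2, -1/3, 2/3]] = [[-1, 5, -4], [4, -2, 1], [3, -2, -4]].

-2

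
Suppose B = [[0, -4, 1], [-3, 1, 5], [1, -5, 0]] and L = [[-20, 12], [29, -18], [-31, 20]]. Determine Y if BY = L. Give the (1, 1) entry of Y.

-1

B is on the left of Y, so left-multiply by B⁻¹: Y = B⁻¹L.
det B = -6; the adjugate gives B⁻¹ = [[-25/6, 5/6, 7/2], [-5/6, 1/6, 1/2], [-7/3, 2/3, 2]].
Y = B⁻¹L = [[-25/6, 5/6, 7/2], [-5/6, 1/6, 1/2], [-7/3, 2/3, 2]] · [[-20, 12], [29, -18], [-31, 20]] = [[-1, 5], [6, -3], [4, 0]].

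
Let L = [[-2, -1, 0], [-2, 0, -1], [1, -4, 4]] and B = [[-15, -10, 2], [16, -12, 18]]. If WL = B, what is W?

Right-multiplying both sides by L⁻¹ gives W = BL⁻¹.
L has determinant 1; L⁻¹ = [[-4, 4, 1], [7, -8, -2], [8, -9, -2]].
W = BL⁻¹ = [[-15, -10, 2], [16, -12, 18]] · [[-4, 4, 1], [7, -8, -2], [8, -9, -2]] = [[6, 2, 1], [-4, -2, 4]].

W = [[6, 2, 1], [-4, -2, 4]]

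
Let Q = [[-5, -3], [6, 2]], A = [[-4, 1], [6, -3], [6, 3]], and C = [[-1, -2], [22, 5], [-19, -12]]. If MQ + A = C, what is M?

MQ = C − A = [[3, -3], [16, 8], [-25, -15]].
Right-multiplying both sides by Q⁻¹ gives M = (C − A)Q⁻¹.
Q has determinant 8; Q⁻¹ = [[1/4, 3/8], [-3/4, -5/8]].
M = (C − A)Q⁻¹ = [[3, 3], [-2, 1], [5, 0]].

M = [[3, 3], [-2, 1], [5, 0]]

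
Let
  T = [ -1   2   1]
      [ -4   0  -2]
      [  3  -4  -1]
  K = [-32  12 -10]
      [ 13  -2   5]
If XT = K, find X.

X = [[-6, 5, -6], [-1, -3, 0]]

Since T sits to the right of X, X = KT⁻¹.
det T = 4, so T⁻¹ = [[-2, -1/2, -1], [-5/2, -1/2, -3/2], [4, 1/2, 2]].
X = KT⁻¹ = [[-32, 12, -10], [13, -2, 5]] · [[-2, -1/2, -1], [-5/2, -1/2, -3/2], [4, 1/2, 2]] = [[-6, 5, -6], [-1, -3, 0]].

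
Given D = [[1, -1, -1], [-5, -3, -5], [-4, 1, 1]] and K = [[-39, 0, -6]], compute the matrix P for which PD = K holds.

P = [[-4, 3, 5]]

D is on the right of P, so right-multiply by D⁻¹: P = KD⁻¹.
det D = -6, so D⁻¹ = [[-1/3, 0, -1/3], [-25/6, 1/2, -5/3], [17/6, -1/2, 4/3]].
P = KD⁻¹ = [[-39, 0, -6]] · [[-1/3, 0, -1/3], [-25/6, 1/2, -5/3], [17/6, -1/2, 4/3]] = [[-4, 3, 5]].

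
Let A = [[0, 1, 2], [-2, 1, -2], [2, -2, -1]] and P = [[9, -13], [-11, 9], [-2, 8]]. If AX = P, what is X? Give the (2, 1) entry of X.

A is on the left of X, so left-multiply by A⁻¹: X = A⁻¹P.
det A = -2; the adjugate gives A⁻¹ = [[5/2, 3/2, 2], [3, 2, 2], [-1, -1, -1]].
X = A⁻¹P = [[5/2, 3/2, 2], [3, 2, 2], [-1, -1, -1]] · [[9, -13], [-11, 9], [-2, 8]] = [[2, -3], [1, -5], [4, -4]].

1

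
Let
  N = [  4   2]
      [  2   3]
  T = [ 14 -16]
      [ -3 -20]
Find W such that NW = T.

Left-multiplying both sides by N⁻¹ gives W = N⁻¹T.
det N = 8; the adjugate gives N⁻¹ = [[3/8, -1/4], [-1/4, 1/2]].
W = N⁻¹T = [[3/8, -1/4], [-1/4, 1/2]] · [[14, -16], [-3, -20]] = [[6, -1], [-5, -6]].

W = [[6, -1], [-5, -6]]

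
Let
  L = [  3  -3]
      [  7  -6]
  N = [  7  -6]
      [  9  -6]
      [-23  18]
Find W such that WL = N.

W = [[0, 1], [-4, 3], [4, -5]]

Right-multiplying both sides by L⁻¹ gives W = NL⁻¹.
det L = 3, so L⁻¹ = [[-2, 1], [-7/3, 1]].
W = NL⁻¹ = [[7, -6], [9, -6], [-23, 18]] · [[-2, 1], [-7/3, 1]] = [[0, 1], [-4, 3], [4, -5]].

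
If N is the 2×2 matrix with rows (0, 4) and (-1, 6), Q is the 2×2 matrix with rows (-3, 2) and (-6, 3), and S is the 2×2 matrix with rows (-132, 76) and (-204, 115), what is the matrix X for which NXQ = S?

Isolating X: multiply by N⁻¹ from the left and Q⁻¹ from the right, so X = N⁻¹SQ⁻¹.
N has determinant 4; N⁻¹ = [[3/2, -1], [1/4, 0]].
det Q = 3; the adjugate gives Q⁻¹ = [[1, -2/3], [2, -1]].
N⁻¹S = [[6, -1], [-33, 19]].
X = (N⁻¹S)Q⁻¹ = [[4, -3], [5, 3]].

X = [[4, -3], [5, 3]]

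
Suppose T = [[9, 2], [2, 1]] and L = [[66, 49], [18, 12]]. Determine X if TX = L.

Since T multiplies X on the left, X = T⁻¹L.
det T = 5, so T⁻¹ = [[1/5, -2/5], [-2/5, 9/5]].
X = T⁻¹L = [[1/5, -2/5], [-2/5, 9/5]] · [[66, 49], [18, 12]] = [[6, 5], [6, 2]].

X = [[6, 5], [6, 2]]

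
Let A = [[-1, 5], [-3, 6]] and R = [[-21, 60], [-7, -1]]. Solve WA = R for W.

A is on the right of W, so right-multiply by A⁻¹: W = RA⁻¹.
det A = 9, so A⁻¹ = [[2/3, -5/9], [1/3, -1/9]].
W = RA⁻¹ = [[-21, 60], [-7, -1]] · [[2/3, -5/9], [1/3, -1/9]] = [[6, 5], [-5, 4]].

W = [[6, 5], [-5, 4]]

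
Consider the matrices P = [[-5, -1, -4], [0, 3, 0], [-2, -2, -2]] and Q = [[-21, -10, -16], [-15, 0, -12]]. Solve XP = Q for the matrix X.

Right-multiplying both sides by P⁻¹ gives X = QP⁻¹.
det P = 6, so P⁻¹ = [[-1, 1, 2], [0, 1/3, 0], [1, -4/3, -5/2]].
X = QP⁻¹ = [[-21, -10, -16], [-15, 0, -12]] · [[-1, 1, 2], [0, 1/3, 0], [1, -4/3, -5/2]] = [[5, -3, -2], [3, 1, 0]].

X = [[5, -3, -2], [3, 1, 0]]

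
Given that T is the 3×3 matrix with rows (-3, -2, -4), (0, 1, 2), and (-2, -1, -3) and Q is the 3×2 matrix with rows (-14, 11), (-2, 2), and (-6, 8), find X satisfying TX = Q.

Since T multiplies X on the left, X = T⁻¹Q.
T has determinant 3; T⁻¹ = [[-1/3, -2/3, 0], [-4/3, 1/3, 2], [2/3, 1/3, -1]].
X = T⁻¹Q = [[-1/3, -2/3, 0], [-4/3, 1/3, 2], [2/3, 1/3, -1]] · [[-14, 11], [-2, 2], [-6, 8]] = [[6, -5], [6, 2], [-4, 0]].

X = [[6, -5], [6, 2], [-4, 0]]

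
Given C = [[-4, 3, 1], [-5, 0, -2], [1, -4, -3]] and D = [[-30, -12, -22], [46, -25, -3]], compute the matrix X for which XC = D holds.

Right-multiplying both sides by C⁻¹ gives X = DC⁻¹.
det C = 1; the adjugate gives C⁻¹ = [[-8, 5, -6], [-17, 11, -13], [20, -13, 15]].
X = DC⁻¹ = [[-30, -12, -22], [46, -25, -3]] · [[-8, 5, -6], [-17, 11, -13], [20, -13, 15]] = [[4, 4, 6], [-3, -6, 4]].

X = [[4, 4, 6], [-3, -6, 4]]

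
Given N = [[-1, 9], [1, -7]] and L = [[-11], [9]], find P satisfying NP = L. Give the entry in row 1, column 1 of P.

2

N is on the left of P, so left-multiply by N⁻¹: P = N⁻¹L.
det N = -2, so N⁻¹ = [[7/2, 9/2], [1/2, 1/2]].
P = N⁻¹L = [[7/2, 9/2], [1/2, 1/2]] · [[-11], [9]] = [[2], [-1]].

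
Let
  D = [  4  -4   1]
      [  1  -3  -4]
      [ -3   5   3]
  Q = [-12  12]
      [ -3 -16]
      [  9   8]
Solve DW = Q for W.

Since D multiplies W on the left, W = D⁻¹Q.
det D = 4, so D⁻¹ = [[11/4, 17/4, 19/4], [9/4, 15/4, 17/4], [-1, -2, -2]].
W = D⁻¹Q = [[11/4, 17/4, 19/4], [9/4, 15/4, 17/4], [-1, -2, -2]] · [[-12, 12], [-3, -16], [9, 8]] = [[-3, 3], [0, 1], [0, 4]].

W = [[-3, 3], [0, 1], [0, 4]]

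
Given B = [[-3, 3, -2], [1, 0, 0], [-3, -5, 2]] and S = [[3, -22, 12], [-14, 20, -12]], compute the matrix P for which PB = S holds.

P = [[-4, -3, 2], [5, -2, -1]]

B is on the right of P, so right-multiply by B⁻¹: P = SB⁻¹.
det B = 4; the adjugate gives B⁻¹ = [[0, 1, 0], [-1/2, -3, -1/2], [-5/4, -6, -3/4]].
P = SB⁻¹ = [[3, -22, 12], [-14, 20, -12]] · [[0, 1, 0], [-1/2, -3, -1/2], [-5/4, -6, -3/4]] = [[-4, -3, 2], [5, -2, -1]].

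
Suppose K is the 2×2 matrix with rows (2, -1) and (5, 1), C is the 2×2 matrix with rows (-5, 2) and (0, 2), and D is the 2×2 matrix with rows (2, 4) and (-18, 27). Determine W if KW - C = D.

W = [[-3, 5], [-3, 4]]

KW = D + C = [[-3, 6], [-18, 29]].
K is on the left of W, so left-multiply by K⁻¹: W = K⁻¹(D + C).
det K = 7, so K⁻¹ = [[1/7, 1/7], [-5/7, 2/7]].
W = K⁻¹(D + C) = [[-3, 5], [-3, 4]].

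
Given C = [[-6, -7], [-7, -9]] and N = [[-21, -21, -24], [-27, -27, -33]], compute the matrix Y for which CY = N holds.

Y = [[0, 0, -3], [3, 3, 6]]

Left-multiplying both sides by C⁻¹ gives Y = C⁻¹N.
det C = 5; the adjugate gives C⁻¹ = [[-9/5, 7/5], [7/5, -6/5]].
Y = C⁻¹N = [[-9/5, 7/5], [7/5, -6/5]] · [[-21, -21, -24], [-27, -27, -33]] = [[0, 0, -3], [3, 3, 6]].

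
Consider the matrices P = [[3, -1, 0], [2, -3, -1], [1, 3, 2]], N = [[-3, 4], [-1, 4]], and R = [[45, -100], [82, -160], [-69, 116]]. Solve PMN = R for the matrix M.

M = P⁻¹RN⁻¹ (apply P⁻¹ on the left and N⁻¹ on the right).
det P = -4, so P⁻¹ = [[3/4, -1/2, -1/4], [5/4, -3/2, -3/4], [-9/4, 5/2, 7/4]].
N has determinant -8; N⁻¹ = [[-1/2, 1/2], [-1/8, 3/8]].
P⁻¹R = [[10, -24], [-15, 28], [-17, 28]].
M = (P⁻¹R)N⁻¹ = [[-2, -4], [4, 3], [5, 2]].

M = [[-2, -4], [4, 3], [5, 2]]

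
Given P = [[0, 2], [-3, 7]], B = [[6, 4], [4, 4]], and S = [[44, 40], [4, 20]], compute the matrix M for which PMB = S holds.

M = [[5, 5], [1, 4]]

Left-multiply by P⁻¹ and right-multiply by B⁻¹: M = P⁻¹SB⁻¹.
det P = 6; the adjugate gives P⁻¹ = [[7/6, -1/3], [1/2, 0]].
B has determinant 8; B⁻¹ = [[1/2, -1/2], [-1/2, 3/4]].
P⁻¹S = [[50, 40], [22, 20]].
M = (P⁻¹S)B⁻¹ = [[5, 5], [1, 4]].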